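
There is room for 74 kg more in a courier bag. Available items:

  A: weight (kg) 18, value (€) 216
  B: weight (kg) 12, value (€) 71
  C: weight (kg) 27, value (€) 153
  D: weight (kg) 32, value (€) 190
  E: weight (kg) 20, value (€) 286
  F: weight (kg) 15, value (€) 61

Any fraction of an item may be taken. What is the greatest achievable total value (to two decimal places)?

715.67

Order: E (286/20=14.30) > A (216/18=12.00) > D (190/32=5.94) > B (71/12=5.92) > C (153/27=5.67) > F (61/15=4.07)
Fill: take E (20 @ 286) → take A (18 @ 216) → take D (32 @ 190) → take 4/12 of B → 23.67; 74/74 used.
Total value = 715.67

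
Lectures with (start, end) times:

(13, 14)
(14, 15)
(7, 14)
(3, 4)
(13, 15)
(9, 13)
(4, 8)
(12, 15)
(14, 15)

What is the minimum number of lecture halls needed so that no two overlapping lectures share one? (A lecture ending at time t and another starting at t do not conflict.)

4

Count concurrent intervals with a sweep; the peak is the room count.
starts: [3, 4, 7, 9, 12, 13, 13, 14, 14]
ends:   [4, 8, 13, 14, 14, 15, 15, 15, 15]
s3→1 e4→0 s4→1 s7→2 e8→1 s9→2 s12→3 e13→2 s13→3 s13→4  — peak 4.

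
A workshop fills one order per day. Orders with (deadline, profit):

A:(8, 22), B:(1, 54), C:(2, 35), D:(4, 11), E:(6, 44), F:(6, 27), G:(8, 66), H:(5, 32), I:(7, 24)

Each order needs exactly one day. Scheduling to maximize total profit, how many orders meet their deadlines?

8

Sort by profit descending; place each in the latest free slot ≤ its deadline.
Profit order: G=66 B=54 E=44 C=35 H=32 F=27 I=24 A=22 D=11
Assign: G→slot 8, B→slot 1, E→slot 6, C→slot 2, H→slot 5, F→slot 4, I→slot 7, A→slot 3, D skipped.
Slots: [1:B] [2:C] [3:A] [4:F] [5:H] [6:E] [7:I] [8:G]
8 of 9 scheduled.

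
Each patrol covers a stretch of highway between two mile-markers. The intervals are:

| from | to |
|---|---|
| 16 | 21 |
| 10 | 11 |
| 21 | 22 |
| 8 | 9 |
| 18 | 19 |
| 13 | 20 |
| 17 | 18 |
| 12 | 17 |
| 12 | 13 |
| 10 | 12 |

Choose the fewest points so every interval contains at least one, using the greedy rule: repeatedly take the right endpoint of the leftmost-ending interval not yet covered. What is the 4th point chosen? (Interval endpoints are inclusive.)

18

Process intervals by earliest right end; each time one isn't hit yet, stab at its right endpoint.
Sorted: [8,9] [10,11] [10,12] [12,13] [12,17] [17,18] [18,19] [13,20] [16,21] [21,22]
{[8,9]} hit by 9; {[10,11],[10,12]} hit by 11; {[12,13],[12,17]} hit by 13; {[17,18],[18,19],[13,20],[16,21]} hit by 18; {[21,22]} hit by 22.
Points: 9, 11, 13, 18, 22 (5 total).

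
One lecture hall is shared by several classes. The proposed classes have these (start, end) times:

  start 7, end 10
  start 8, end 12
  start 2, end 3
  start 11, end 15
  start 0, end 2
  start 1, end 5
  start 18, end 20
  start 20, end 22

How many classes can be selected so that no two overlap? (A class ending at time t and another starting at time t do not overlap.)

6

By end time: (0,2), (2,3), (1,5), (7,10), (8,12), (11,15), (18,20), (20,22).
Pick (0,2); next start ≥ 2 → (2,3); next start ≥ 3 → (7,10); next start ≥ 10 → (11,15); next start ≥ 15 → (18,20); next start ≥ 20 → (20,22).
Selected 6 classes.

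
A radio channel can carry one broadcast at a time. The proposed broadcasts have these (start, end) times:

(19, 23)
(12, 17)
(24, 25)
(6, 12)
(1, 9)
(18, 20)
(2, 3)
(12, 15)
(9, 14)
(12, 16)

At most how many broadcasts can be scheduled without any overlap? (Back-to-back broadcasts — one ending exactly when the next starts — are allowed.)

5

Sorted by end: (2,3)  (1,9)  (6,12)  (9,14)  (12,15)  (12,16)  (12,17)  (18,20)  (19,23)  (24,25)
take (2,3); take (6,12); take (12,15); skip (12,16); take (18,20); skip (19,23); take (24,25).
Selected 5 broadcasts.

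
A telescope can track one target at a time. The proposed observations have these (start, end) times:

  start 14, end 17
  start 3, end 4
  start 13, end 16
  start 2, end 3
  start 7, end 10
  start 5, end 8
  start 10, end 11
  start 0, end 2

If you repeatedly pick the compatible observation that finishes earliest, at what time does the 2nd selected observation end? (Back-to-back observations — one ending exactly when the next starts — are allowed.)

3

Order by finish time; keep every interval that doesn't clash with the previous kept one.
By end time: (0,2), (2,3), (3,4), (5,8), (7,10), (10,11), (13,16), (14,17).
Pick (0,2); next start ≥ 2 → (2,3); next start ≥ 3 → (3,4); next start ≥ 4 → (5,8); next start ≥ 8 → (10,11); next start ≥ 11 → (13,16).
Selected: (0,2) (2,3) (3,4) (5,8) (10,11) (13,16)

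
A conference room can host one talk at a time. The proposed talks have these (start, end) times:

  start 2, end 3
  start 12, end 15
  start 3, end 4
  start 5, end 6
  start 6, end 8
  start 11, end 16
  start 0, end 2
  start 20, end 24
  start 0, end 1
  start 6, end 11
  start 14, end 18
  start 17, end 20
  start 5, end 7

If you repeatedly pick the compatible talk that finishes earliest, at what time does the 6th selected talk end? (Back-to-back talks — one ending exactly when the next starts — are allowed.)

15

Sorted by end: (0,1)  (0,2)  (2,3)  (3,4)  (5,6)  (5,7)  (6,8)  (6,11)  (12,15)  (11,16)  (14,18)  (17,20)  (20,24)
take (0,1); take (2,3); take (3,4); take (5,6); take (6,8); take (12,15); take (17,20); take (20,24).
Selected: (0,1) (2,3) (3,4) (5,6) (6,8) (12,15) (17,20) (20,24)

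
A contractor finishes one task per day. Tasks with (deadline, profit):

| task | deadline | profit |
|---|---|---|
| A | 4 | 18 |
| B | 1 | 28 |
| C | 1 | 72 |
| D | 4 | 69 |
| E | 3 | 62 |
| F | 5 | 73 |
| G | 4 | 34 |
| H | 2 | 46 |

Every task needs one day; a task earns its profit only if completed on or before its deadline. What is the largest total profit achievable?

322

Sort by profit descending; place each in the latest free slot ≤ its deadline.
By profit: F(d5,73), C(d1,72), D(d4,69), E(d3,62), H(d2,46), G(d4,34), B(d1,28), A(d4,18)
F→slot 5; C→slot 1; D→slot 4; E→slot 3; H→slot 2; G skipped; B skipped; A skipped.
Profit = 72 + 46 + 62 + 69 + 73 = 322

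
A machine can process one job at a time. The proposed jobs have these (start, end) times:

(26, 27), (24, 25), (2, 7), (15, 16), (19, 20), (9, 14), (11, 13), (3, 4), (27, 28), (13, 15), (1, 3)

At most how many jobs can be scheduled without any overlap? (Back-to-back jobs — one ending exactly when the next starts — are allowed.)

Sorted by end: (1,3)  (3,4)  (2,7)  (11,13)  (9,14)  (13,15)  (15,16)  (19,20)  (24,25)  (26,27)  (27,28)
take (1,3); take (3,4); take (11,13); take (13,15); take (15,16); take (19,20); take (24,25); take (26,27); take (27,28).
Selected 9 jobs.

9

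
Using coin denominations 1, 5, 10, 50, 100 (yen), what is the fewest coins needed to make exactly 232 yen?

7

Use the largest denomination that fits, subtract, and repeat.
232 = 2×100 + 3×10 + 2×1
Total coins = 2 + 3 + 2 = 7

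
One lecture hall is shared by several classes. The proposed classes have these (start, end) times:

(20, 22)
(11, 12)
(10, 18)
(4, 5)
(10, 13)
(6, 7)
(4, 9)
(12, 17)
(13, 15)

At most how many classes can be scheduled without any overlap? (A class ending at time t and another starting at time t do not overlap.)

Order by finish time; keep every interval that doesn't clash with the previous kept one.
By end time: (4,5), (6,7), (4,9), (11,12), (10,13), (13,15), (12,17), (10,18), (20,22).
Pick (4,5); next start ≥ 5 → (6,7); next start ≥ 7 → (11,12); next start ≥ 12 → (13,15); next start ≥ 15 → (20,22).
Selected 5 classes.

5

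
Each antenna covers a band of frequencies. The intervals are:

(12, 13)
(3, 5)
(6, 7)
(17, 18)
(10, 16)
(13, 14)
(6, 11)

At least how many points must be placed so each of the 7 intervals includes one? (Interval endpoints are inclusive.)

4

Sorted: [3,5] [6,7] [6,11] [12,13] [13,14] [10,16] [17,18]
{[3,5]} hit by 5; {[6,7],[6,11]} hit by 7; {[12,13],[13,14],[10,16]} hit by 13; {[17,18]} hit by 18.
Points: 5, 7, 13, 18 (4 total).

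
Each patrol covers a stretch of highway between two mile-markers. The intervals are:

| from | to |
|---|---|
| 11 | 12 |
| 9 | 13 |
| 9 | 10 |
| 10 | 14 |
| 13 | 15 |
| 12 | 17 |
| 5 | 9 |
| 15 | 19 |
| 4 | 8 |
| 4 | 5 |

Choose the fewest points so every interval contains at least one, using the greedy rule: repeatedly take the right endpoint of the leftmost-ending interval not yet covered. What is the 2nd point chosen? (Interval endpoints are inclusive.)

10

Sort by right endpoint; whenever an interval is uncovered, place a point at its right end.
By right end: [4,5]  [4,8]  [5,9]  [9,10]  [11,12]  [9,13]  [10,14]  [13,15]  [12,17]  [15,19]
[4,5] uncovered → point at 5; [9,10] uncovered → point at 10; [11,12] uncovered → point at 12; [13,15] uncovered → point at 15.
Points: 5, 10, 12, 15 (4 total).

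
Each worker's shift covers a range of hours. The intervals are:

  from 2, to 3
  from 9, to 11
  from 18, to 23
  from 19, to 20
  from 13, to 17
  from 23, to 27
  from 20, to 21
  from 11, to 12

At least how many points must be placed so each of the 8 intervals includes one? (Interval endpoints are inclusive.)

5

Sorted: [2,3] [9,11] [11,12] [13,17] [19,20] [20,21] [18,23] [23,27]
{[2,3]} hit by 3; {[9,11],[11,12]} hit by 11; {[13,17]} hit by 17; {[19,20],[20,21],[18,23]} hit by 20; {[23,27]} hit by 27.
Points: 3, 11, 17, 20, 27 (5 total).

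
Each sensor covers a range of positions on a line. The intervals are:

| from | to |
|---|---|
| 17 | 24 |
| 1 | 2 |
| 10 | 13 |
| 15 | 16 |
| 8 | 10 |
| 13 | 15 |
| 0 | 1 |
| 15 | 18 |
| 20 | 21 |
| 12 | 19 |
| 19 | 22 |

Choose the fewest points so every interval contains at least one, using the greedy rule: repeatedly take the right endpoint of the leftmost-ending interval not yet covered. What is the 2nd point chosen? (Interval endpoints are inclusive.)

By right end: [0,1]  [1,2]  [8,10]  [10,13]  [13,15]  [15,16]  [15,18]  [12,19]  [20,21]  [19,22]  [17,24]
[0,1] uncovered → point at 1; [8,10] uncovered → point at 10; [13,15] uncovered → point at 15; [20,21] uncovered → point at 21.
Points: 1, 10, 15, 21 (4 total).

10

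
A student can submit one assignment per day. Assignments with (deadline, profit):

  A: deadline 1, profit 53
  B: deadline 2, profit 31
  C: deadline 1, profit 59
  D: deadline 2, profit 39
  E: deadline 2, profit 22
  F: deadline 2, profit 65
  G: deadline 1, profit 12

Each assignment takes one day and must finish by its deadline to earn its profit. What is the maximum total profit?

Profit order: F=65 C=59 A=53 D=39 B=31 E=22 G=12
Assign: F→slot 2, C→slot 1, A skipped, D skipped, B skipped, E skipped, G skipped.
Slots: [1:C] [2:F]
Profit = 59 + 65 = 124

124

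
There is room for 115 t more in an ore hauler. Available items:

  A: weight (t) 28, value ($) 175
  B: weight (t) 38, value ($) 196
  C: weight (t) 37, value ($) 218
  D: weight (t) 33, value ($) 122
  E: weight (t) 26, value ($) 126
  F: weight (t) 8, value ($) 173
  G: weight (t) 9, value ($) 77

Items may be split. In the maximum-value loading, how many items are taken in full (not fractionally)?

Greedy by value/weight ratio, highest first.
Ratios (sorted): F 21.62, G 8.56, A 6.25, C 5.89, B 5.16, E 4.85, D 3.70
take F (8 @ 173); take G (9 @ 77); take A (28 @ 175); take C (37 @ 218); take 33/38 of B → 170.21. Capacity used 115/115.
4 item(s) taken whole; one partial (take 33/38 of B).

4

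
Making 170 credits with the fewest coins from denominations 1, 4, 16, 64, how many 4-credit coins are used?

Greedy: take as many of the largest coin as possible, then repeat with the remainder.
170 − 2×64→42 − 2×16→10 − 2×4→2 − 2×1→0
Count of 4: 2

2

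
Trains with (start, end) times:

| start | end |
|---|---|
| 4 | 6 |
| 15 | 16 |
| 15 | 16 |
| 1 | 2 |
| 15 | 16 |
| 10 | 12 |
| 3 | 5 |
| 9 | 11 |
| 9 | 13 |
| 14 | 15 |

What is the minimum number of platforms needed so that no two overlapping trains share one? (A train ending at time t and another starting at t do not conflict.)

starts: [1, 3, 4, 9, 9, 10, 14, 15, 15, 15]
ends:   [2, 5, 6, 11, 12, 13, 15, 16, 16, 16]
s1→1 e2→0 s3→1 s4→2 e5→1 e6→0 s9→1 s9→2 s10→3  — peak 3.

3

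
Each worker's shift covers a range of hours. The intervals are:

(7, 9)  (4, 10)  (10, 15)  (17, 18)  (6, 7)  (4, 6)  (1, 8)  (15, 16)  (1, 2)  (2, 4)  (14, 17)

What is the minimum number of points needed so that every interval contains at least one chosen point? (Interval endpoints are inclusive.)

5

By right end: [1,2]  [2,4]  [4,6]  [6,7]  [1,8]  [7,9]  [4,10]  [10,15]  [15,16]  [14,17]  [17,18]
[1,2] uncovered → point at 2; [4,6] uncovered → point at 6; [7,9] uncovered → point at 9; [10,15] uncovered → point at 15; [17,18] uncovered → point at 18.
Points: 2, 6, 9, 15, 18 (5 total).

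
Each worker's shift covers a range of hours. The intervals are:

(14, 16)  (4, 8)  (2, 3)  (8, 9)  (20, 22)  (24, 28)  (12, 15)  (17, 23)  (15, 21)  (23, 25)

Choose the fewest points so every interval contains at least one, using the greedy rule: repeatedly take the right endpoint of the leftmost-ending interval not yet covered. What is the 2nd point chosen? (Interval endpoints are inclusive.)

Sorted: [2,3] [4,8] [8,9] [12,15] [14,16] [15,21] [20,22] [17,23] [23,25] [24,28]
{[2,3]} hit by 3; {[4,8],[8,9]} hit by 8; {[12,15],[14,16],[15,21]} hit by 15; {[20,22],[17,23]} hit by 22; {[23,25],[24,28]} hit by 25.
Points: 3, 8, 15, 22, 25 (5 total).

8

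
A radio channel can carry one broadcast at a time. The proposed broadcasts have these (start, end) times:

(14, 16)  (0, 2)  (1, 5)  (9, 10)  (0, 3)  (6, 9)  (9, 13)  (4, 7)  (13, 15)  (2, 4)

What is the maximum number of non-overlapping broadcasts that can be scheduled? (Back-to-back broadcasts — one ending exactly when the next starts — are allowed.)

By end time: (0,2), (0,3), (2,4), (1,5), (4,7), (6,9), (9,10), (9,13), (13,15), (14,16).
Pick (0,2); next start ≥ 2 → (2,4); next start ≥ 4 → (4,7); next start ≥ 7 → (9,10); next start ≥ 10 → (13,15).
Selected 5 broadcasts.

5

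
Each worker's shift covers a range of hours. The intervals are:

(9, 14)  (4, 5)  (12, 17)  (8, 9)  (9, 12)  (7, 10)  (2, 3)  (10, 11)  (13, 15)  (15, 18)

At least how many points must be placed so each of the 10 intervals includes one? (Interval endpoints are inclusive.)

Sort by right endpoint; whenever an interval is uncovered, place a point at its right end.
By right end: [2,3]  [4,5]  [8,9]  [7,10]  [10,11]  [9,12]  [9,14]  [13,15]  [12,17]  [15,18]
[2,3] uncovered → point at 3; [4,5] uncovered → point at 5; [8,9] uncovered → point at 9; [10,11] uncovered → point at 11; [13,15] uncovered → point at 15.
Points: 3, 5, 9, 11, 15 (5 total).

5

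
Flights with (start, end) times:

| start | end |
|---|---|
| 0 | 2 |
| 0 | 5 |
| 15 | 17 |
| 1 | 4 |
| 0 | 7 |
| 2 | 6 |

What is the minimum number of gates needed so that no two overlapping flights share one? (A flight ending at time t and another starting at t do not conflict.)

starts: [0, 0, 0, 1, 2, 15]
ends:   [2, 4, 5, 6, 7, 17]
s0→1 s0→2 s0→3 s1→4  — peak 4.

4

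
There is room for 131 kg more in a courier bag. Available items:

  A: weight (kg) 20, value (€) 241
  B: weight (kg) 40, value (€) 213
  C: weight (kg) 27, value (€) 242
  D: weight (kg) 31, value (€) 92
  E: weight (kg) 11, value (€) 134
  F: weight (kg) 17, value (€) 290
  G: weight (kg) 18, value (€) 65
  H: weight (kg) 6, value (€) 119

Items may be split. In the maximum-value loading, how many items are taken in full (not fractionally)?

6

Greedy by value/weight ratio, highest first.
Ratios (sorted): H 19.83, F 17.06, E 12.18, A 12.05, C 8.96, B 5.33, G 3.61, D 2.97
take H (6 @ 119); take F (17 @ 290); take E (11 @ 134); take A (20 @ 241); take C (27 @ 242); take B (40 @ 213); take 10/18 of G → 36.11. Capacity used 131/131.
6 item(s) taken whole; one partial (take 10/18 of G).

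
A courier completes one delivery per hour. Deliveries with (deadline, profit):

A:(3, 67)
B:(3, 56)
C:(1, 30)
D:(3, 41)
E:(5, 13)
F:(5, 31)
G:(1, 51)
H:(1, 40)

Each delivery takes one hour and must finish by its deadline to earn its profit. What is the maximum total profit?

218

Sort by profit descending; place each in the latest free slot ≤ its deadline.
Profit order: A=67 B=56 G=51 D=41 H=40 F=31 C=30 E=13
Assign: A→slot 3, B→slot 2, G→slot 1, D skipped, H skipped, F→slot 5, C skipped, E→slot 4.
Slots: [1:G] [2:B] [3:A] [4:E] [5:F]
Profit = 51 + 56 + 67 + 13 + 31 = 218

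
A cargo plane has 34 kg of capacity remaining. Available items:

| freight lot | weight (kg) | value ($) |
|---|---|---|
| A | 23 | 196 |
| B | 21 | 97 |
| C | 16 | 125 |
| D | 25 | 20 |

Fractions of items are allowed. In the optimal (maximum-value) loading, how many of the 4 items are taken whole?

1

Sort by value per unit weight and fill in that order.
Ratios (sorted): A 8.52, C 7.81, B 4.62, D 0.80
take A (23 @ 196); take 11/16 of C → 85.94. Capacity used 34/34.
1 item(s) taken whole; one partial (take 11/16 of C).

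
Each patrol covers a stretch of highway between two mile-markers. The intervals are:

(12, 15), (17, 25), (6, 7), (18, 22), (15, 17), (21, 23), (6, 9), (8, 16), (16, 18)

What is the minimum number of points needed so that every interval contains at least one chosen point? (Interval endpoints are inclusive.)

4

Process intervals by earliest right end; each time one isn't hit yet, stab at its right endpoint.
Sorted: [6,7] [6,9] [12,15] [8,16] [15,17] [16,18] [18,22] [21,23] [17,25]
{[6,7],[6,9]} hit by 7; {[12,15],[8,16],[15,17]} hit by 15; {[16,18],[18,22]} hit by 18; {[21,23],[17,25]} hit by 23.
Points: 7, 15, 18, 23 (4 total).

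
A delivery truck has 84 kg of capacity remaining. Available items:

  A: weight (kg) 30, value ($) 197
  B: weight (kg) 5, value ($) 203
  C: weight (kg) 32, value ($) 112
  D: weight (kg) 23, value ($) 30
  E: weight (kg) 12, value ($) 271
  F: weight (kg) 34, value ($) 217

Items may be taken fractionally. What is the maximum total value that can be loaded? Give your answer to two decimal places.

898.50

Ratios (sorted): B 40.60, E 22.58, A 6.57, F 6.38, C 3.50, D 1.30
take B (5 @ 203); take E (12 @ 271); take A (30 @ 197); take F (34 @ 217); take 3/32 of C → 10.50. Capacity used 84/84.
Total value = 898.50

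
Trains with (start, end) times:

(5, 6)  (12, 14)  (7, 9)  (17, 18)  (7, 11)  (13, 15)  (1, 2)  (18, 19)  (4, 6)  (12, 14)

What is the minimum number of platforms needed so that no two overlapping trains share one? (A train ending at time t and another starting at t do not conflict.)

The answer is the maximum number of intervals overlapping at any instant.
starts: [1, 4, 5, 7, 7, 12, 12, 13, 17, 18]
ends:   [2, 6, 6, 9, 11, 14, 14, 15, 18, 19]
s1→1 e2→0 s4→1 s5→2 e6→1 e6→0 s7→1 s7→2 e9→1 e11→0 s12→1 s12→2 s13→3  — peak 3.

3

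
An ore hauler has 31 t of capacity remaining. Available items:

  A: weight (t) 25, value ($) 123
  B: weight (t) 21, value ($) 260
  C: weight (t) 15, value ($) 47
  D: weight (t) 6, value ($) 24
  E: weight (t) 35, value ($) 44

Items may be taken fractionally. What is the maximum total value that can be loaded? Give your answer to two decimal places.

309.20

Sort by value per unit weight and fill in that order.
Order: B (260/21=12.38) > A (123/25=4.92) > D (24/6=4.00) > C (47/15=3.13) > E (44/35=1.26)
Fill: take B (21 @ 260) → take 10/25 of A → 49.20; 31/31 used.
Total value = 309.20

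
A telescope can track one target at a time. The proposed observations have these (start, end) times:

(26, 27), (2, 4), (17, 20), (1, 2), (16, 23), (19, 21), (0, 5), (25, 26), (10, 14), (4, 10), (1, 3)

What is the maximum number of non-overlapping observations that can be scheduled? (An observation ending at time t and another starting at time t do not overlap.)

By end time: (1,2), (1,3), (2,4), (0,5), (4,10), (10,14), (17,20), (19,21), (16,23), (25,26), (26,27).
Pick (1,2); next start ≥ 2 → (2,4); next start ≥ 4 → (4,10); next start ≥ 10 → (10,14); next start ≥ 14 → (17,20); next start ≥ 20 → (25,26); next start ≥ 26 → (26,27).
Selected 7 observations.

7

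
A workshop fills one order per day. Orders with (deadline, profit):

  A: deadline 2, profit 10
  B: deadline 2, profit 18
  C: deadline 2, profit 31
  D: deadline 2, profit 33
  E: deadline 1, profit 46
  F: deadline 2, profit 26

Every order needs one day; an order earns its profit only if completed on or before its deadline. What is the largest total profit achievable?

Take jobs in profit order; each goes to the latest open slot no later than its deadline.
By profit: E(d1,46), D(d2,33), C(d2,31), F(d2,26), B(d2,18), A(d2,10)
E→slot 1; D→slot 2; C skipped; F skipped; B skipped; A skipped.
Profit = 46 + 33 = 79

79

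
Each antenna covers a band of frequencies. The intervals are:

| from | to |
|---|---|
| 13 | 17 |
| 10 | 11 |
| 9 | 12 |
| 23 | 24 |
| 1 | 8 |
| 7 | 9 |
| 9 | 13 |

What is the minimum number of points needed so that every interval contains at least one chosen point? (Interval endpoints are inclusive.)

4

Process intervals by earliest right end; each time one isn't hit yet, stab at its right endpoint.
Sorted: [1,8] [7,9] [10,11] [9,12] [9,13] [13,17] [23,24]
{[1,8],[7,9]} hit by 8; {[10,11],[9,12],[9,13]} hit by 11; {[13,17]} hit by 17; {[23,24]} hit by 24.
Points: 8, 11, 17, 24 (4 total).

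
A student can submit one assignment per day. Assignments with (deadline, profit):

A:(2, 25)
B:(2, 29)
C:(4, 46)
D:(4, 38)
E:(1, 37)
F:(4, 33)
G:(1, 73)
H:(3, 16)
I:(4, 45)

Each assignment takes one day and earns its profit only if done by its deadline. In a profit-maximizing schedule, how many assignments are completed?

Sort by profit descending; place each in the latest free slot ≤ its deadline.
Profit order: G=73 C=46 I=45 D=38 E=37 F=33 B=29 A=25 H=16
Assign: G→slot 1, C→slot 4, I→slot 3, D→slot 2, E skipped, F skipped, B skipped, A skipped, H skipped.
Slots: [1:G] [2:D] [3:I] [4:C]
4 of 9 scheduled.

4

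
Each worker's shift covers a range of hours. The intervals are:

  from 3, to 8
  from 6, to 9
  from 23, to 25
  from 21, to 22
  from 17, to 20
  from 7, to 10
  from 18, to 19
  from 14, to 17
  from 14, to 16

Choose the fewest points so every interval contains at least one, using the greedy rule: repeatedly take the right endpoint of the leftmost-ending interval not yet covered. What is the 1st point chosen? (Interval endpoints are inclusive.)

By right end: [3,8]  [6,9]  [7,10]  [14,16]  [14,17]  [18,19]  [17,20]  [21,22]  [23,25]
[3,8] uncovered → point at 8; [14,16] uncovered → point at 16; [18,19] uncovered → point at 19; [21,22] uncovered → point at 22; [23,25] uncovered → point at 25.
Points: 8, 16, 19, 22, 25 (5 total).

8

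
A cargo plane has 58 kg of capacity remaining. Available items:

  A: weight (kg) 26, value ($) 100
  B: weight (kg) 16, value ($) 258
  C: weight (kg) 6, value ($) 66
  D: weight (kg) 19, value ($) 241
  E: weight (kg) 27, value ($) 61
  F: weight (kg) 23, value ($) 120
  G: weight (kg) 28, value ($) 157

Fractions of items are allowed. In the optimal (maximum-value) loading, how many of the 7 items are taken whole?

Greedy by value/weight ratio, highest first.
Ratios (sorted): B 16.12, D 12.68, C 11.00, G 5.61, F 5.22, A 3.85, E 2.26
take B (16 @ 258); take D (19 @ 241); take C (6 @ 66); take 17/28 of G → 95.32. Capacity used 58/58.
3 item(s) taken whole; one partial (take 17/28 of G).

3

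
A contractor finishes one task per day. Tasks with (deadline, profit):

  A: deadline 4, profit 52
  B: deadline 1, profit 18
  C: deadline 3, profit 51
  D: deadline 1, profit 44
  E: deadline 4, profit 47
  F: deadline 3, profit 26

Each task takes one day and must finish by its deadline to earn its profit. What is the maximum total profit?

Take jobs in profit order; each goes to the latest open slot no later than its deadline.
Profit order: A=52 C=51 E=47 D=44 F=26 B=18
Assign: A→slot 4, C→slot 3, E→slot 2, D→slot 1, F skipped, B skipped.
Slots: [1:D] [2:E] [3:C] [4:A]
Profit = 44 + 47 + 51 + 52 = 194

194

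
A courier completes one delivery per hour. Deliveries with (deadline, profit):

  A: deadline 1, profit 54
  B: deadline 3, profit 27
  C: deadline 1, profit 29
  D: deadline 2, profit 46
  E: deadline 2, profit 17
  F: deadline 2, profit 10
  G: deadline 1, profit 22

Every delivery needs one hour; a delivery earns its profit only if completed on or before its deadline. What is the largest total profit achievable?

Take jobs in profit order; each goes to the latest open slot no later than its deadline.
By profit: A(d1,54), D(d2,46), C(d1,29), B(d3,27), G(d1,22), E(d2,17), F(d2,10)
A→slot 1; D→slot 2; C skipped; B→slot 3; G skipped; E skipped; F skipped.
Profit = 54 + 46 + 27 = 127

127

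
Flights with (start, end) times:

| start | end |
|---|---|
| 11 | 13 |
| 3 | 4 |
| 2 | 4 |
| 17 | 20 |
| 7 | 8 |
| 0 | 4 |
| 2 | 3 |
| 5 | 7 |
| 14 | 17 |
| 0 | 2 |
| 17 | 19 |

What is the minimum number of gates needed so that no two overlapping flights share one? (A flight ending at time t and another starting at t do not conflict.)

3

Count concurrent intervals with a sweep; the peak is the room count.
starts: [0, 0, 2, 2, 3, 5, 7, 11, 14, 17, 17]
ends:   [2, 3, 4, 4, 4, 7, 8, 13, 17, 19, 20]
s0→1 s0→2 e2→1 s2→2 s2→3  — peak 3.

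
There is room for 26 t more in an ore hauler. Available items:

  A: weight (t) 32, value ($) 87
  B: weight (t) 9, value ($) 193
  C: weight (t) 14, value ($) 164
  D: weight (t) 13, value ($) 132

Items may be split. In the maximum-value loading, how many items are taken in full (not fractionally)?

2

Sort by value per unit weight and fill in that order.
Ratios (sorted): B 21.44, C 11.71, D 10.15, A 2.72
take B (9 @ 193); take C (14 @ 164); take 3/13 of D → 30.46. Capacity used 26/26.
2 item(s) taken whole; one partial (take 3/13 of D).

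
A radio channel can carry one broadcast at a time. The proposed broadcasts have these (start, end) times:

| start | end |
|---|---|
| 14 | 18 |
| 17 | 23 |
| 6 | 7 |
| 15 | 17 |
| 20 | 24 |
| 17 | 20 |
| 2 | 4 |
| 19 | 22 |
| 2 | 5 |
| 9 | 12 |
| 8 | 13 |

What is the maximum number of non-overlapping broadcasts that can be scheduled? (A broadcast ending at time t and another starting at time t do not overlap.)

By end time: (2,4), (2,5), (6,7), (9,12), (8,13), (15,17), (14,18), (17,20), (19,22), (17,23), (20,24).
Pick (2,4); next start ≥ 4 → (6,7); next start ≥ 7 → (9,12); next start ≥ 12 → (15,17); next start ≥ 17 → (17,20); next start ≥ 20 → (20,24).
Selected 6 broadcasts.

6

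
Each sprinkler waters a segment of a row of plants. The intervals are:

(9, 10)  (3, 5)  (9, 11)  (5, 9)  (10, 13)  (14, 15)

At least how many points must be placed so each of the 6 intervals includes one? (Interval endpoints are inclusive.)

By right end: [3,5]  [5,9]  [9,10]  [9,11]  [10,13]  [14,15]
[3,5] uncovered → point at 5; [9,10] uncovered → point at 10; [14,15] uncovered → point at 15.
Points: 5, 10, 15 (3 total).

3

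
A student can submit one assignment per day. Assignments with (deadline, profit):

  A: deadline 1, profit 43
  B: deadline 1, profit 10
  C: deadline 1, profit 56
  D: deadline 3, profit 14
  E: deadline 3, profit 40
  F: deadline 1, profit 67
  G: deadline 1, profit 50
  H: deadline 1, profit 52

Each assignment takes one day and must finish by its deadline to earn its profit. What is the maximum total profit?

Sort by profit descending; place each in the latest free slot ≤ its deadline.
By profit: F(d1,67), C(d1,56), H(d1,52), G(d1,50), A(d1,43), E(d3,40), D(d3,14), B(d1,10)
F→slot 1; C skipped; H skipped; G skipped; A skipped; E→slot 3; D→slot 2; B skipped.
Profit = 67 + 14 + 40 = 121

121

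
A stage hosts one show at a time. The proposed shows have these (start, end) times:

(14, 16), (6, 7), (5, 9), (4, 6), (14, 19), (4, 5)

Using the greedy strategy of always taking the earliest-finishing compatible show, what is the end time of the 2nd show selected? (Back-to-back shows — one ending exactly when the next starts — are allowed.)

7

Greedy by earliest finish: after sorting by end time, pick each interval compatible with the last pick.
Sorted by end: (4,5)  (4,6)  (6,7)  (5,9)  (14,16)  (14,19)
take (4,5); take (6,7); take (14,16).
Selected: (4,5) (6,7) (14,16)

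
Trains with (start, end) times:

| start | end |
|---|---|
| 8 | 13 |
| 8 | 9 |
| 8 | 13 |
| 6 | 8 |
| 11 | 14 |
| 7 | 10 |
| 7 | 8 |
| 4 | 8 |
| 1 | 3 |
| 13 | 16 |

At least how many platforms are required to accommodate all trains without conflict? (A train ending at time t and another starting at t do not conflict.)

Events (time:±→running): 1:+→1 3:-→0 4:+→1 6:+→2 7:+→3 7:+→4 … peak 4.

4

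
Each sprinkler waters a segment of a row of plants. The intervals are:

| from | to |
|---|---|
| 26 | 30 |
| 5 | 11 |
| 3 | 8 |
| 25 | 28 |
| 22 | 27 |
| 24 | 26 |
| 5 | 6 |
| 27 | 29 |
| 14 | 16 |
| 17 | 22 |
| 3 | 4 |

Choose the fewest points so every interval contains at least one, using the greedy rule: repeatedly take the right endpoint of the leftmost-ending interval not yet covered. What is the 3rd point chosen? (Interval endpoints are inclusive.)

Sort by right endpoint; whenever an interval is uncovered, place a point at its right end.
By right end: [3,4]  [5,6]  [3,8]  [5,11]  [14,16]  [17,22]  [24,26]  [22,27]  [25,28]  [27,29]  [26,30]
[3,4] uncovered → point at 4; [5,6] uncovered → point at 6; [14,16] uncovered → point at 16; [17,22] uncovered → point at 22; [24,26] uncovered → point at 26; [27,29] uncovered → point at 29.
Points: 4, 6, 16, 22, 26, 29 (6 total).

16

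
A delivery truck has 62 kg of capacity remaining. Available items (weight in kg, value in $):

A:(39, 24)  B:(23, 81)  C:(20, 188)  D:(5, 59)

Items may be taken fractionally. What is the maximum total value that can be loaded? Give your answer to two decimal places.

336.62

Ratios (sorted): D 11.80, C 9.40, B 3.52, A 0.62
take D (5 @ 59); take C (20 @ 188); take B (23 @ 81); take 14/39 of A → 8.62. Capacity used 62/62.
Total value = 336.62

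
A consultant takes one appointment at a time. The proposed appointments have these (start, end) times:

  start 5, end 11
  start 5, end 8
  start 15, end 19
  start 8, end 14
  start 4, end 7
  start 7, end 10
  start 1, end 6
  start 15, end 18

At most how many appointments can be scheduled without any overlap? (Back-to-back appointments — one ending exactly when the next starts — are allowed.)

3

Sort by end time and greedily take each interval whose start is ≥ the last chosen end.
By end time: (1,6), (4,7), (5,8), (7,10), (5,11), (8,14), (15,18), (15,19).
Pick (1,6); next start ≥ 6 → (7,10); next start ≥ 10 → (15,18).
Selected 3 appointments.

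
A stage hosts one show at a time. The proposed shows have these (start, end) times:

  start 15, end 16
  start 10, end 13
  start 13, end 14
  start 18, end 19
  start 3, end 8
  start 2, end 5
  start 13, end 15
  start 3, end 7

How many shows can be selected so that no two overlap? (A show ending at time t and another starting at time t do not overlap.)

Sort by end time and greedily take each interval whose start is ≥ the last chosen end.
By end time: (2,5), (3,7), (3,8), (10,13), (13,14), (13,15), (15,16), (18,19).
Pick (2,5); next start ≥ 5 → (10,13); next start ≥ 13 → (13,14); next start ≥ 14 → (15,16); next start ≥ 16 → (18,19).
Selected 5 shows.

5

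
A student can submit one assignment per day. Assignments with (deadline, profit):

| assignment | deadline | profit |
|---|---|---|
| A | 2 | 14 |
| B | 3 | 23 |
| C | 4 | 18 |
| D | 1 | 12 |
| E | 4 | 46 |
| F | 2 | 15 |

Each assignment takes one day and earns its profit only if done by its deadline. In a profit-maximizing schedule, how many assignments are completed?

4

Sort by profit descending; place each in the latest free slot ≤ its deadline.
Profit order: E=46 B=23 C=18 F=15 A=14 D=12
Assign: E→slot 4, B→slot 3, C→slot 2, F→slot 1, A skipped, D skipped.
Slots: [1:F] [2:C] [3:B] [4:E]
4 of 6 scheduled.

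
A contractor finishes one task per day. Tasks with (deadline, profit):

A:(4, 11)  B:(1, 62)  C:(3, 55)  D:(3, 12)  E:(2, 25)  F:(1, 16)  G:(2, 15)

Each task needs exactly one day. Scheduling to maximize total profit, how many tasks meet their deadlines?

4

By profit: B(d1,62), C(d3,55), E(d2,25), F(d1,16), G(d2,15), D(d3,12), A(d4,11)
B→slot 1; C→slot 3; E→slot 2; F skipped; G skipped; D skipped; A→slot 4.
4 of 7 scheduled.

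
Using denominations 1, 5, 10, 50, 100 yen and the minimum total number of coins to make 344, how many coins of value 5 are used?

Greedy: take as many of the largest coin as possible, then repeat with the remainder.
344 = 3×100 + 4×10 + 4×1
Count of 5: 0

0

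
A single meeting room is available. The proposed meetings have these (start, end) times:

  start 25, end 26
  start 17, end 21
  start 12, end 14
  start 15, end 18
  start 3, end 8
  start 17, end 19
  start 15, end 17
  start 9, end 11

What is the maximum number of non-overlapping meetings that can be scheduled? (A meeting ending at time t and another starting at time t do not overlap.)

6

Sorted by end: (3,8)  (9,11)  (12,14)  (15,17)  (15,18)  (17,19)  (17,21)  (25,26)
take (3,8); take (9,11); take (12,14); take (15,17); take (17,19); take (25,26).
Selected 6 meetings.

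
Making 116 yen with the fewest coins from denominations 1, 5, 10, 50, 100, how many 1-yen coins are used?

Greedy: take as many of the largest coin as possible, then repeat with the remainder.
116 − 1×100→16 − 1×10→6 − 1×5→1 − 1×1→0
Count of 1: 1

1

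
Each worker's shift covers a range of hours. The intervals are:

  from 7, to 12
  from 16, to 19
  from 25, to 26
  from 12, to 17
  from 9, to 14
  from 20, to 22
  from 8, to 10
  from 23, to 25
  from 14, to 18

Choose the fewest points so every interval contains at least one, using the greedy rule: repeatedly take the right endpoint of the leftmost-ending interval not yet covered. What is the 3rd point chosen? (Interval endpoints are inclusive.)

22

Process intervals by earliest right end; each time one isn't hit yet, stab at its right endpoint.
By right end: [8,10]  [7,12]  [9,14]  [12,17]  [14,18]  [16,19]  [20,22]  [23,25]  [25,26]
[8,10] uncovered → point at 10; [12,17] uncovered → point at 17; [20,22] uncovered → point at 22; [23,25] uncovered → point at 25.
Points: 10, 17, 22, 25 (4 total).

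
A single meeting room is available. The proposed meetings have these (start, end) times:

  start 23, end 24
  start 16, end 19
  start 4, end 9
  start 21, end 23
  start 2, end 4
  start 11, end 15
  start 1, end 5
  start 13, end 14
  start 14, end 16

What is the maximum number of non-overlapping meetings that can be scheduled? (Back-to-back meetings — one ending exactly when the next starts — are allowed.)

Sorted by end: (2,4)  (1,5)  (4,9)  (13,14)  (11,15)  (14,16)  (16,19)  (21,23)  (23,24)
take (2,4); take (4,9); take (13,14); skip (11,15); take (14,16); take (16,19); take (21,23); take (23,24).
Selected 7 meetings.

7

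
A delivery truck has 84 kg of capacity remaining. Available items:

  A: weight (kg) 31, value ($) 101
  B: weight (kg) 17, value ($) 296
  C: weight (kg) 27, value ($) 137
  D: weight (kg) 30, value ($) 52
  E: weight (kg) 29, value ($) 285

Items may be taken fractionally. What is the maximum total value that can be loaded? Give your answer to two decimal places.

Sort by value per unit weight and fill in that order.
Ratios (sorted): B 17.41, E 9.83, C 5.07, A 3.26, D 1.73
take B (17 @ 296); take E (29 @ 285); take C (27 @ 137); take 11/31 of A → 35.84. Capacity used 84/84.
Total value = 753.84

753.84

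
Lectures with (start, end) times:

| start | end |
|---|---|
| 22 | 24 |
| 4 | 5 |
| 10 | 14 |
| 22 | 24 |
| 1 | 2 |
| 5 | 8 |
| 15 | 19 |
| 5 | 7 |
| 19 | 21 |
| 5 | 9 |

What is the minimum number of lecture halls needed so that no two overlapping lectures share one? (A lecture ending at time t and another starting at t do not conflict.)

Events (time:±→running): 1:+→1 2:-→0 4:+→1 5:-→0 5:+→1 5:+→2 5:+→3 … peak 3.

3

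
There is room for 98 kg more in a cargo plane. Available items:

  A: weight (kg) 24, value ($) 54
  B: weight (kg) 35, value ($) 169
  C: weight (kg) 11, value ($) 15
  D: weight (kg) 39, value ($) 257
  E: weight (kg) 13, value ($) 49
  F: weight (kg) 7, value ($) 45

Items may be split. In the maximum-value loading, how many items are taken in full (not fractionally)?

4

Greedy by value/weight ratio, highest first.
Order: D (257/39=6.59) > F (45/7=6.43) > B (169/35=4.83) > E (49/13=3.77) > A (54/24=2.25) > C (15/11=1.36)
Fill: take D (39 @ 257) → take F (7 @ 45) → take B (35 @ 169) → take E (13 @ 49) → take 4/24 of A → 9.00; 98/98 used.
4 item(s) taken whole; one partial (take 4/24 of A).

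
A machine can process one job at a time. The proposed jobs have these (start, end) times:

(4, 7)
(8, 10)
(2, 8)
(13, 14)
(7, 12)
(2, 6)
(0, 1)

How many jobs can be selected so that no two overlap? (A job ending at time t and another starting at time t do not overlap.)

Sort by end time and greedily take each interval whose start is ≥ the last chosen end.
Sorted by end: (0,1)  (2,6)  (4,7)  (2,8)  (8,10)  (7,12)  (13,14)
take (0,1); take (2,6); skip (4,7); skip (2,8); take (8,10); take (13,14).
Selected 4 jobs.

4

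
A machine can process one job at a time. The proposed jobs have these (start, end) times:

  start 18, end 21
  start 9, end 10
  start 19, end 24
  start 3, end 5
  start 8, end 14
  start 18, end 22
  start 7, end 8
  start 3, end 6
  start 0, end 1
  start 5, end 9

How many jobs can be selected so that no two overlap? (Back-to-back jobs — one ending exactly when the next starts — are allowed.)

Sort by end time and greedily take each interval whose start is ≥ the last chosen end.
Sorted by end: (0,1)  (3,5)  (3,6)  (7,8)  (5,9)  (9,10)  (8,14)  (18,21)  (18,22)  (19,24)
take (0,1); take (3,5); take (7,8); take (9,10); take (18,21); skip (18,22).
Selected 5 jobs.

5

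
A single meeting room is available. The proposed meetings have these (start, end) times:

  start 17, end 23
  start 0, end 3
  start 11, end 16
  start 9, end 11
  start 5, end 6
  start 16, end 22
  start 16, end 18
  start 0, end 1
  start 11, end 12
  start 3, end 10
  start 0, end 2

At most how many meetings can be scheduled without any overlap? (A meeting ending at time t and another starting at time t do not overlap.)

5

Greedy by earliest finish: after sorting by end time, pick each interval compatible with the last pick.
Sorted by end: (0,1)  (0,2)  (0,3)  (5,6)  (3,10)  (9,11)  (11,12)  (11,16)  (16,18)  (16,22)  (17,23)
take (0,1); skip (0,2); take (5,6); skip (3,10); take (9,11); take (11,12); skip (11,16); take (16,18); skip (17,23).
Selected 5 meetings.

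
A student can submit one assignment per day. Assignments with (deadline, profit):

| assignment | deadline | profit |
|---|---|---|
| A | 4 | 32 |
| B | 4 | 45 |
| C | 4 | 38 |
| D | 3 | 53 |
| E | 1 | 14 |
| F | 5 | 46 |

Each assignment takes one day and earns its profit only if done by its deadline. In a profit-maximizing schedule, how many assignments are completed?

5

Sort by profit descending; place each in the latest free slot ≤ its deadline.
Profit order: D=53 F=46 B=45 C=38 A=32 E=14
Assign: D→slot 3, F→slot 5, B→slot 4, C→slot 2, A→slot 1, E skipped.
Slots: [1:A] [2:C] [3:D] [4:B] [5:F]
5 of 6 scheduled.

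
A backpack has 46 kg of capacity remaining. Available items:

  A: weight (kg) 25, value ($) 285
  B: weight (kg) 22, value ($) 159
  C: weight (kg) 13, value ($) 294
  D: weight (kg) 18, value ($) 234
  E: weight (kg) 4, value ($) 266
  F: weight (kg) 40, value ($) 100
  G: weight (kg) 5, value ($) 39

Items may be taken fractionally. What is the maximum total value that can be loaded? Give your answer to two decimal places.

919.40

Sort by value per unit weight and fill in that order.
Order: E (266/4=66.50) > C (294/13=22.62) > D (234/18=13.00) > A (285/25=11.40) > G (39/5=7.80) > B (159/22=7.23) > F (100/40=2.50)
Fill: take E (4 @ 266) → take C (13 @ 294) → take D (18 @ 234) → take 11/25 of A → 125.40; 46/46 used.
Total value = 919.40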